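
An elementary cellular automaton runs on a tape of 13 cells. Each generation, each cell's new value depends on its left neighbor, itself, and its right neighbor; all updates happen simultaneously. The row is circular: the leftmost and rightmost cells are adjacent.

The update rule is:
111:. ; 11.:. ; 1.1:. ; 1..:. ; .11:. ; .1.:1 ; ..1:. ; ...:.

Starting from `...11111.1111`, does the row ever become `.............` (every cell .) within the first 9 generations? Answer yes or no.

yes

.............
all cells are . at generation 1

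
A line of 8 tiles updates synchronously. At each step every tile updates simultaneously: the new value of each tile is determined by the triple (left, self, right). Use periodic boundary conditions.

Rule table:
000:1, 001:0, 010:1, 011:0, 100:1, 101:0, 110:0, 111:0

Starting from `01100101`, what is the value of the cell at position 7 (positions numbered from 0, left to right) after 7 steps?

0

step 1: 00010101
step 2: 11010101
step 3: 00010100
step 4: 11010111
step 5: 00010000
step 6: 11011111
step 7: 00000000
position 7 holds 0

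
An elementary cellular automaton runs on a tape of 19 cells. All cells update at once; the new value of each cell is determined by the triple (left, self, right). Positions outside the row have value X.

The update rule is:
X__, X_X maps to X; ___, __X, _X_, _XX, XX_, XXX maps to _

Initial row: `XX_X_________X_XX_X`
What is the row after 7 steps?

__X_X_________X__X_
X__X_X_________X__X
_X__X_X_________X__
X_X__X_X_________X_
_X_X__X_X_________X
X_X_X__X_X_________
_X_X_X__X_X________

_X_X_X__X_X________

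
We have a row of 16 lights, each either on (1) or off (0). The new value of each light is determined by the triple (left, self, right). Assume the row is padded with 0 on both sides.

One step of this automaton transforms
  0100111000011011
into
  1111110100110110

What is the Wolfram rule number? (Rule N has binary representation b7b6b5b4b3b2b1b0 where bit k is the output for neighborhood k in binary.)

position 5: 111 → 1  (bit 7 = 1)
position 6: 110 → 0  (bit 6 = 0)
position 13: 101 → 1  (bit 5 = 1)
position 2: 100 → 1  (bit 4 = 1)
position 4: 011 → 1  (bit 3 = 1)
position 1: 010 → 1  (bit 2 = 1)
position 0: 001 → 1  (bit 1 = 1)
position 8: 000 → 0  (bit 0 = 0)
bits b7..b0 = 10111110 = 190

190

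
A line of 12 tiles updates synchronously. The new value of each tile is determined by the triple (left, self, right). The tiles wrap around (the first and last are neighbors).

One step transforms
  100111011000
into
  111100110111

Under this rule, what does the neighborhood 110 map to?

0

At position 5 the neighborhood is 110; the next row has 0 there.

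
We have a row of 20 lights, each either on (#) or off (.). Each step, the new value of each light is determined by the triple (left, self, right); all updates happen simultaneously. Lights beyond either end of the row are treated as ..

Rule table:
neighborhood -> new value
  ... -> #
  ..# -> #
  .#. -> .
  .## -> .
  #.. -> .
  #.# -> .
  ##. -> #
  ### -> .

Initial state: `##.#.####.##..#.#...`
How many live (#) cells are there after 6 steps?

7

.#......#..#.#....##
#..#####..#....###.#
..#....#.#..###..#..
##..###....#..#.#..#
.#.#..#.###..#....#.
#....#....#.#..###..
count of #: 7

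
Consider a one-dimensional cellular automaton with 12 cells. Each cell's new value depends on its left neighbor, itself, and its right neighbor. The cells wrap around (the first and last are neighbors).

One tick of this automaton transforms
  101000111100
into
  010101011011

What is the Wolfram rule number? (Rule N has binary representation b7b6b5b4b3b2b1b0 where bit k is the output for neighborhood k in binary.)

178

position 7: 111 → 1  (bit 7 = 1)
position 9: 110 → 0  (bit 6 = 0)
position 1: 101 → 1  (bit 5 = 1)
position 3: 100 → 1  (bit 4 = 1)
position 6: 011 → 0  (bit 3 = 0)
position 0: 010 → 0  (bit 2 = 0)
position 5: 001 → 1  (bit 1 = 1)
position 4: 000 → 0  (bit 0 = 0)
bits b7..b0 = 10110010 = 178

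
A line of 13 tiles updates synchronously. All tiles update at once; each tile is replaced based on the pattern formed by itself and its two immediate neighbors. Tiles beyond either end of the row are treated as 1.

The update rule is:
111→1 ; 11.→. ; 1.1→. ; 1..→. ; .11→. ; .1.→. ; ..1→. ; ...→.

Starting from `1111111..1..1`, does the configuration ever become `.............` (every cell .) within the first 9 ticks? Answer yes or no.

yes

tick 1: 111111.......
tick 2: 11111........
tick 3: 1111.........
tick 4: 111..........
tick 5: 11...........
tick 6: 1............
tick 7: .............
all cells are . at tick 7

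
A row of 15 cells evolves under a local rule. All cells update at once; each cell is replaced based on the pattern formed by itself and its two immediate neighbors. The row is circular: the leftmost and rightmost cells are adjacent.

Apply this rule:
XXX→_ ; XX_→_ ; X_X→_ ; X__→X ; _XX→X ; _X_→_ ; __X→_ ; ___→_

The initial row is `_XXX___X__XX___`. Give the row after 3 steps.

_X__X___X_X_X__
__X__X_______X_
___X__X_______X

___X__X_______X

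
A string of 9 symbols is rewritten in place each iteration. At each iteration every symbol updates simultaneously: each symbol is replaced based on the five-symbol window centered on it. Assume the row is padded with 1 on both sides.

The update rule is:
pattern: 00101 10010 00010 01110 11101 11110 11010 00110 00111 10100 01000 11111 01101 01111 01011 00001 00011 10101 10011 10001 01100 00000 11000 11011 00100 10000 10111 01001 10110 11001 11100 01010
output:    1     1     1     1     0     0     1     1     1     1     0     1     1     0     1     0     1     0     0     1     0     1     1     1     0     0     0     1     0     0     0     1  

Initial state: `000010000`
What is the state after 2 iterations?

iteration 1: 100100001
iteration 2: 001000011

001000011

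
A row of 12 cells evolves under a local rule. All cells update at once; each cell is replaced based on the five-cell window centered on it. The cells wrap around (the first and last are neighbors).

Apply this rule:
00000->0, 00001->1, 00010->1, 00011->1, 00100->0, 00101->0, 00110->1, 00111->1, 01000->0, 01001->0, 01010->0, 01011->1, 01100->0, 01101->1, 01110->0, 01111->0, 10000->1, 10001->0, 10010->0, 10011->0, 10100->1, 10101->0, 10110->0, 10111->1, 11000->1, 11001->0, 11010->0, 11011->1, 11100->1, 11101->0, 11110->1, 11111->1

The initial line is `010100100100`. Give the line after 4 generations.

100100000000
000001000011
110110011110
011000010101

011000010101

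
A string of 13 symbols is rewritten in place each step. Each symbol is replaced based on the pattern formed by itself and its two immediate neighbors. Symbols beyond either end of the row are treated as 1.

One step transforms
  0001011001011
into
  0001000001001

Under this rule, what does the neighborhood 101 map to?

0

At position 4 the neighborhood is 101; the next row has 0 there.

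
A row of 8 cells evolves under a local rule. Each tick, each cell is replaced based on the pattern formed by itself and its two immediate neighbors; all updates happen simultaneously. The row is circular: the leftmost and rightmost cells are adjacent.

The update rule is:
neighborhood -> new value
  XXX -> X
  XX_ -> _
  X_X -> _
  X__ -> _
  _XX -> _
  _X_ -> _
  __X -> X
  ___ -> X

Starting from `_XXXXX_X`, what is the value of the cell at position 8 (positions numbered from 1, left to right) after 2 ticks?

X

__XXX___
XX_X__XX
position 8 holds X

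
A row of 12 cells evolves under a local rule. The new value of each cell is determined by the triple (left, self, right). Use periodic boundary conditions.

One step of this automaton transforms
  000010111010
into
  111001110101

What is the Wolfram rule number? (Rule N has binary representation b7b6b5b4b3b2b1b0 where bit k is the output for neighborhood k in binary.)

185

position 7: 111 → 1  (bit 7 = 1)
position 8: 110 → 0  (bit 6 = 0)
position 5: 101 → 1  (bit 5 = 1)
position 11: 100 → 1  (bit 4 = 1)
position 6: 011 → 1  (bit 3 = 1)
position 4: 010 → 0  (bit 2 = 0)
position 3: 001 → 0  (bit 1 = 0)
position 0: 000 → 1  (bit 0 = 1)
bits b7..b0 = 10111001 = 185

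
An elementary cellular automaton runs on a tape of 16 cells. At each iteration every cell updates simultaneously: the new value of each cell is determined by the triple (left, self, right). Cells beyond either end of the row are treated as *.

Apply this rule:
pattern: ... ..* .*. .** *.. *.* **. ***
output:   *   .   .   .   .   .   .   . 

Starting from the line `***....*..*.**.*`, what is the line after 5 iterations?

iteration 1: ....**..........
iteration 2: .**....********.
iteration 3: ....**..........  (repeats iteration 1; period 2)
iteration 5: ....**..........

....**..........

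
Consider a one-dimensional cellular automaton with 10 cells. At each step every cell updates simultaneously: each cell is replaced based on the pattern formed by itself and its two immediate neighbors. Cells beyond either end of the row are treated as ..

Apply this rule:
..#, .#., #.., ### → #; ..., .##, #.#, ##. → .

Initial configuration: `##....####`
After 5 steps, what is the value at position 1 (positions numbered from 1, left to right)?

..#..#.##.
.#####...#
#.###.#.##
#..#..#...
########..
position 1 holds #

#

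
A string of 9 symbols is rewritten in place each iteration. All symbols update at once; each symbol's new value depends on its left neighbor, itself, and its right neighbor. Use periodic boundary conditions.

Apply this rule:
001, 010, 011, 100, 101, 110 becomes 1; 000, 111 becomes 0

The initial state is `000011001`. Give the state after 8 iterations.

111100000

100111111
111100000
100110001
111111011
000001110
000011011
100111111  (repeats iteration 1; period 6)
iteration 8: 111100000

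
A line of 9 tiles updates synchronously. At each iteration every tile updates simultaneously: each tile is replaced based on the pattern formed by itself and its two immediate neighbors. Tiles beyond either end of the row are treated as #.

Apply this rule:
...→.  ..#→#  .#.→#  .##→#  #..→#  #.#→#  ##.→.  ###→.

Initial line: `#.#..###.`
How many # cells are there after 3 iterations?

3

iteration 1: .#####..#
iteration 2: ##....###
iteration 3: ..#..##..
count of #: 3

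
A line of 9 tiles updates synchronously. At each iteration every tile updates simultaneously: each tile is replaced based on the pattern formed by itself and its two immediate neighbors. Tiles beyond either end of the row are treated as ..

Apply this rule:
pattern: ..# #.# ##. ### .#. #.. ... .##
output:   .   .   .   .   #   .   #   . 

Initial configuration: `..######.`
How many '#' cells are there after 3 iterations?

#........
#.#######
#........
count of #: 1

1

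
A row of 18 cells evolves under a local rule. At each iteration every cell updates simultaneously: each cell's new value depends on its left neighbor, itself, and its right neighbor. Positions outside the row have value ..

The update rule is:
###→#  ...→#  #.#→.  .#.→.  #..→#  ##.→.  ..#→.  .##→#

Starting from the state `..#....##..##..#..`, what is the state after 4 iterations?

##...#######.###..

#..###.#.#.#.#..##
.#.##.........#.#.
...#.########....#
##...#######.###..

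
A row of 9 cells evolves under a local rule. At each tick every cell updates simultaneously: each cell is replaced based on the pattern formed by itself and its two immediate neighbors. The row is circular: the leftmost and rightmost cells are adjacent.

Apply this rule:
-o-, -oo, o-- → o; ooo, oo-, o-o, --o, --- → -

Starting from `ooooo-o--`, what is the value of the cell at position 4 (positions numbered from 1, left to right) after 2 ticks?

-

o-----oo-
oo----o--
position 4 holds -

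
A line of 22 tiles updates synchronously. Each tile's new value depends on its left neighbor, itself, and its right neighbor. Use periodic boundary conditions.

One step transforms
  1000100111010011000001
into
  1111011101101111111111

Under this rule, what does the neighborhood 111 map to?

0

At position 8 the neighborhood is 111; the next row has 0 there.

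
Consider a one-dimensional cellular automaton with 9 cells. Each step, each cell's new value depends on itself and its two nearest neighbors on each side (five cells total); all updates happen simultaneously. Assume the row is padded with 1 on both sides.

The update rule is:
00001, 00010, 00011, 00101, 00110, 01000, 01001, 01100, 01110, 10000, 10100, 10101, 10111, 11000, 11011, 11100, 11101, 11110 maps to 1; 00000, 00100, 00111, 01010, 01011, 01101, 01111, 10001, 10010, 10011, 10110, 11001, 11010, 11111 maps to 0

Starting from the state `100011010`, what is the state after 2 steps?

110110010
111010010

111010010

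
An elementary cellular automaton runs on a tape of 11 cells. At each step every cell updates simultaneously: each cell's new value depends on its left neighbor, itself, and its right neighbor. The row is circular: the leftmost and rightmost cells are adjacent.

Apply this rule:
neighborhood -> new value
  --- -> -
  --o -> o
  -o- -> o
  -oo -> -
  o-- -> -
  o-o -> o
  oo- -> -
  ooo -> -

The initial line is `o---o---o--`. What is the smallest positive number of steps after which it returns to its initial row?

22

step 1: o--oo--oo-o
step 2: --o---o--o-
step 3: -oo--oo-oo-
step 4: o---o--o---
step 5: o--oo-oo--o
step 6: --o--o---o-
step 7: -oo-oo--oo-
step 8: o--o---o---
step 9: o-oo--oo--o
step 10: -o---o---o-
step 11: oo--oo--oo-
step 12: ---o---o--o
step 13: --oo--oo-oo
step 14: -o---o--o--
step 15: oo--oo-oo--
step 16: ---o--o---o
step 17: --oo-oo--oo
step 18: -o--o---o--
step 19: oo-oo--oo--
step 20: --o---o---o
step 21: -oo--oo--oo
step 22: o---o---o--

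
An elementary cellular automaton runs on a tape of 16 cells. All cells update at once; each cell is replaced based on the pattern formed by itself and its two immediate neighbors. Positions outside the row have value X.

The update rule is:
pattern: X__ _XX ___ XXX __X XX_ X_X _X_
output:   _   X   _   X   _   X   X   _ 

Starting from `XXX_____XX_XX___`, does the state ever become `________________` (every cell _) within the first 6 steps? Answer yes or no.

no

XXX_____XXXXX___
XXX_____XXXXX___  (fixed point — unchanged through step 6)
step 6 is XXX_____XXXXX___, still not uniform _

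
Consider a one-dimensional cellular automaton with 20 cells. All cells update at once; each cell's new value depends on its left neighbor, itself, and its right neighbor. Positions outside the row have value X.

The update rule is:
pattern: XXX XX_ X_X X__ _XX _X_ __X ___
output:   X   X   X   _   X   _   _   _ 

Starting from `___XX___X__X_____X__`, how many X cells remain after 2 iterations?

___XX_______________
___XX_______________
count of X: 2

2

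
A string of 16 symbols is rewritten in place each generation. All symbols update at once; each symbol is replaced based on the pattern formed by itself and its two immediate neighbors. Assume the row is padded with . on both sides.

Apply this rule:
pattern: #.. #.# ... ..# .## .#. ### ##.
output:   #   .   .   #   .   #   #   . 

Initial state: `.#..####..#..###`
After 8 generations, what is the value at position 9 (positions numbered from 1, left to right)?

.

####.##.#####.#.
.##......###..##
#..#....#.#.##..
#####..##.#...#.
.###.##...##.###
#.#....#.#....#.
#.##..##.##..###
#...##.....##.#.
position 9 holds .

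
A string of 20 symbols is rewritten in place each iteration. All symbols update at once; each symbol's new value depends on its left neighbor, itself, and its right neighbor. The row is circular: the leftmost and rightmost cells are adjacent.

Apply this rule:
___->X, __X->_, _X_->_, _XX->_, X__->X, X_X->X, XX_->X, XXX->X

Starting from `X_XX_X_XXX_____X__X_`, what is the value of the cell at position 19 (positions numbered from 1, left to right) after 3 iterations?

X

iteration 1: _X_XX_X_XXXXXX__X__X
iteration 2: X_X_XX_X_XXXXXX__X__
iteration 3: _X_X_XX_X_XXXXXX__X_
position 19 holds X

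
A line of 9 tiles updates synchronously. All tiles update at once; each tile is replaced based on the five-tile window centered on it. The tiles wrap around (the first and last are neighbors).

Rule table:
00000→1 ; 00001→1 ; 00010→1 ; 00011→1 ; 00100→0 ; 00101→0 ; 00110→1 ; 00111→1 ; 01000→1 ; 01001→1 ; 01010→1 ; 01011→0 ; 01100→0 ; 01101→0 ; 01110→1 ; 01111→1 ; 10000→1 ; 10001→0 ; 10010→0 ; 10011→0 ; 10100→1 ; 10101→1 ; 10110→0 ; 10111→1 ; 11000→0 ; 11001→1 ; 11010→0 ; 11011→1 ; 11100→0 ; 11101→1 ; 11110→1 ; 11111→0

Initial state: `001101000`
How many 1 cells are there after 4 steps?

111001111
010101100
101100000
000001111
count of 1: 4

4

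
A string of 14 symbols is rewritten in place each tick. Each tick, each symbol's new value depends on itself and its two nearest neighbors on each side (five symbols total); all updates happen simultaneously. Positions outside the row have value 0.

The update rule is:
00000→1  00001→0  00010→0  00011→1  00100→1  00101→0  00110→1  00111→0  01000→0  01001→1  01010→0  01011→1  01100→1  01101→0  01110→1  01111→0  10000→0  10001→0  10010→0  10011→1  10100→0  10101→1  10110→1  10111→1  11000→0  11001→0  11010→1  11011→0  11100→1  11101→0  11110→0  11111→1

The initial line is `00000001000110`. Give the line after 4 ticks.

tick 1: 11111001001110
tick 2: 00101001110110
tick 3: 00000110100110
tick 4: 11101101011110

11101101011110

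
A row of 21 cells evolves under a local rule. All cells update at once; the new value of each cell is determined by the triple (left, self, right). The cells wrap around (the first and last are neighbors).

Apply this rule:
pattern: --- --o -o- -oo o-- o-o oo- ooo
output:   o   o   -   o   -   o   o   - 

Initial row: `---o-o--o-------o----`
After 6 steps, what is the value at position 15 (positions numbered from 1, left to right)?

ooo-o--o--oooooo--ooo
--oo--o--oo----o-oo--
oooo-o--ooo-ooo-ooo-o
---oo--oo-ooo-ooo-ooo
-oooo-ooooo-ooo-ooo-o
oo--ooo---ooo-ooo-oo-
position 15 holds o

o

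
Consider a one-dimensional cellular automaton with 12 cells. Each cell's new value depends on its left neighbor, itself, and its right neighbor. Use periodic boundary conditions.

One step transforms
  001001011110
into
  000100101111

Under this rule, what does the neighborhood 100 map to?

1

At position 3 the neighborhood is 100; the next row has 1 there.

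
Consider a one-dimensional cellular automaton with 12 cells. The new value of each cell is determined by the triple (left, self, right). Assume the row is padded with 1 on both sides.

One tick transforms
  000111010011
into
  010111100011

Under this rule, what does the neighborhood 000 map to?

At position 1 the neighborhood is 000; the next row has 1 there.

1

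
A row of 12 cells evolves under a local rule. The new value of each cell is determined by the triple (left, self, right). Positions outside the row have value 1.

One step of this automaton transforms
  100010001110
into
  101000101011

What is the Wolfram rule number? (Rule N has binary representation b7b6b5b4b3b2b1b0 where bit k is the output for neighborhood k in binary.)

position 9: 111 → 0  (bit 7 = 0)
position 0: 110 → 1  (bit 6 = 1)
position 11: 101 → 1  (bit 5 = 1)
position 1: 100 → 0  (bit 4 = 0)
position 8: 011 → 1  (bit 3 = 1)
position 4: 010 → 0  (bit 2 = 0)
position 3: 001 → 0  (bit 1 = 0)
position 2: 000 → 1  (bit 0 = 1)
bits b7..b0 = 01101001 = 105

105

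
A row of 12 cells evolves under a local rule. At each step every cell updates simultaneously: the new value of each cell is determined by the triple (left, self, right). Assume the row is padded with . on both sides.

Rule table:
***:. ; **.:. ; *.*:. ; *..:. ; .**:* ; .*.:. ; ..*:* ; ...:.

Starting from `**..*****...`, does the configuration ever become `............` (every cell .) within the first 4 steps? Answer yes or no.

no

*..**.......
..**........
.**.........
**..........
step 4 is **.........., still not uniform .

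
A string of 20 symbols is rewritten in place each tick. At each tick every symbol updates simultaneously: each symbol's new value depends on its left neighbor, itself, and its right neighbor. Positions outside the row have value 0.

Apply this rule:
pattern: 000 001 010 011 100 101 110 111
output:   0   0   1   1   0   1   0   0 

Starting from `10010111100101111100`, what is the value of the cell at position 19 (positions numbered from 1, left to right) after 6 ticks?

0

tick 1: 10011100000111000000
tick 2: 10010000000100000000
tick 3: 10010000000100000000  (fixed point — unchanged through tick 6)
position 19 holds 0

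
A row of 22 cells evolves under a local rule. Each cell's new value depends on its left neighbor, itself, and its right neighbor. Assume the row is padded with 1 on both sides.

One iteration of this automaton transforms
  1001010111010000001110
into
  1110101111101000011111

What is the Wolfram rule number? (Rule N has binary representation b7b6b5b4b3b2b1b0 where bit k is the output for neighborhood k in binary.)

250

position 8: 111 → 1  (bit 7 = 1)
position 0: 110 → 1  (bit 6 = 1)
position 4: 101 → 1  (bit 5 = 1)
position 1: 100 → 1  (bit 4 = 1)
position 7: 011 → 1  (bit 3 = 1)
position 3: 010 → 0  (bit 2 = 0)
position 2: 001 → 1  (bit 1 = 1)
position 13: 000 → 0  (bit 0 = 0)
bits b7..b0 = 11111010 = 250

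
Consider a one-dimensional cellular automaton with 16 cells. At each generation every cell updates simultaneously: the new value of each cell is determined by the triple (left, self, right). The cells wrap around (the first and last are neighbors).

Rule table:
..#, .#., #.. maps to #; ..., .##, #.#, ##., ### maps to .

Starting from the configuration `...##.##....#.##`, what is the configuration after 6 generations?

#.#.....#..##...
#.##...####..#.#
....#.#....###..
...##.##..#...#.
..#.....####.###
####...#........

####...#........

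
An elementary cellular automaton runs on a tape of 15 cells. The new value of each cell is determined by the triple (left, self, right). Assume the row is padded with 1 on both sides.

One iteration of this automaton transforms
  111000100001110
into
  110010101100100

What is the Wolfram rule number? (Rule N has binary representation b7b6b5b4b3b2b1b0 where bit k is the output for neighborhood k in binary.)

position 0: 111 → 1  (bit 7 = 1)
position 2: 110 → 0  (bit 6 = 0)
position 14: 101 → 0  (bit 5 = 0)
position 3: 100 → 0  (bit 4 = 0)
position 11: 011 → 0  (bit 3 = 0)
position 6: 010 → 1  (bit 2 = 1)
position 5: 001 → 0  (bit 1 = 0)
position 4: 000 → 1  (bit 0 = 1)
bits b7..b0 = 10000101 = 133

133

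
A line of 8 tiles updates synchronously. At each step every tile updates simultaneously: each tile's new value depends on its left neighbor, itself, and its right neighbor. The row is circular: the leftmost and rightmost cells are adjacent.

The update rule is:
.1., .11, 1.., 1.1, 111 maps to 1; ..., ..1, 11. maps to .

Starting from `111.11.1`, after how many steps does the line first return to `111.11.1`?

8

11.11.11
1.11.111
.11.1111
11.1111.
1.1111.1
.1111.11
1111.11.
111.11.1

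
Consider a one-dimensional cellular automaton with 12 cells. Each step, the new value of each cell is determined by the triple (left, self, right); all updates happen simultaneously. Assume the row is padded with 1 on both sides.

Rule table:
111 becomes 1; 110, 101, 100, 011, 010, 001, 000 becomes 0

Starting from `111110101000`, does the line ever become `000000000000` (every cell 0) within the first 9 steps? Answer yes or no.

yes

step 1: 111100000000
step 2: 111000000000
step 3: 110000000000
step 4: 100000000000
step 5: 000000000000
all cells are 0 at step 5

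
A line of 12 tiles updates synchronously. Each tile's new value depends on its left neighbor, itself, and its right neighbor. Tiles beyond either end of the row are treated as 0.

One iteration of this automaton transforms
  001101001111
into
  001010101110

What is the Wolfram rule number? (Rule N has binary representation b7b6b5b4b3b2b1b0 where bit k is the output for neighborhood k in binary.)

184

position 9: 111 → 1  (bit 7 = 1)
position 3: 110 → 0  (bit 6 = 0)
position 4: 101 → 1  (bit 5 = 1)
position 6: 100 → 1  (bit 4 = 1)
position 2: 011 → 1  (bit 3 = 1)
position 5: 010 → 0  (bit 2 = 0)
position 1: 001 → 0  (bit 1 = 0)
position 0: 000 → 0  (bit 0 = 0)
bits b7..b0 = 10111000 = 184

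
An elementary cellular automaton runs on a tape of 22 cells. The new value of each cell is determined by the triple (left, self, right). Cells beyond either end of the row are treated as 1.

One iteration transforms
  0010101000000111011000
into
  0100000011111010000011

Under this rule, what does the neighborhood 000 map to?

At position 8 the neighborhood is 000; the next row has 1 there.

1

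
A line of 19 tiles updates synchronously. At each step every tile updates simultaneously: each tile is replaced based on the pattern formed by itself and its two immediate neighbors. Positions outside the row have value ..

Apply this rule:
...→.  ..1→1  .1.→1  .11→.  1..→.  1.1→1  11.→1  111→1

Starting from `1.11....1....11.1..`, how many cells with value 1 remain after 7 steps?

step 1: 11.1...11...1.111..
step 2: .111..1.1..111.11..
step 3: 1.11.1111.1.111.1..
step 4: 11.11.111111.1111..
step 5: .11.11.111111.111..
step 6: 1.11.11.111111.11..
step 7: 11.11.11.111111.1..
count of 1: 13

13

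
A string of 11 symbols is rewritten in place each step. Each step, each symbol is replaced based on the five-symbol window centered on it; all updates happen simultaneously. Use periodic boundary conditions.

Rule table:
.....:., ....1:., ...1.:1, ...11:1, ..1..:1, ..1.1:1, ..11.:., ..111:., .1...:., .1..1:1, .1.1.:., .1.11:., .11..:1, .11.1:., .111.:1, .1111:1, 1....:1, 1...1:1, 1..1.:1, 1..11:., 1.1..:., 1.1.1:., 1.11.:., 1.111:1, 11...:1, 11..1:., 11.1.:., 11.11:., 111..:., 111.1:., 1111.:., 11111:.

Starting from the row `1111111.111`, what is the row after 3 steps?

........11.
1......1.11
.11...11.11

.11...11.11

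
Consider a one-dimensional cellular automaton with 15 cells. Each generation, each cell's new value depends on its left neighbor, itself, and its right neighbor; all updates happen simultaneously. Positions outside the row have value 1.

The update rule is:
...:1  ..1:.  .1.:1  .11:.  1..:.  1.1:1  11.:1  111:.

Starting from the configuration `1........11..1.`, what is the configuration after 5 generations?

..1....1...11..

generation 1: 1.111111..1..11
generation 2: 11.....1..1....
generation 3: .1.111.1..1.11.
generation 4: 111..111..11.11
generation 5: ..1....1...11..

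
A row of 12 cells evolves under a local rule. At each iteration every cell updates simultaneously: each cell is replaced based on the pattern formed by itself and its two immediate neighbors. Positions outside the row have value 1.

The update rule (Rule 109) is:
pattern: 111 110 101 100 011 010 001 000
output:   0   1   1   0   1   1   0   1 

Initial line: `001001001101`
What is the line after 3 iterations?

001001001111
001001001000
001001001010

001001001010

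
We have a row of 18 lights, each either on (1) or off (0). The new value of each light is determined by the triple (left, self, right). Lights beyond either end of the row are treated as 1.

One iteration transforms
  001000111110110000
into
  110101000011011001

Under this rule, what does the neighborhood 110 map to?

At position 10 the neighborhood is 110; the next row has 1 there.

1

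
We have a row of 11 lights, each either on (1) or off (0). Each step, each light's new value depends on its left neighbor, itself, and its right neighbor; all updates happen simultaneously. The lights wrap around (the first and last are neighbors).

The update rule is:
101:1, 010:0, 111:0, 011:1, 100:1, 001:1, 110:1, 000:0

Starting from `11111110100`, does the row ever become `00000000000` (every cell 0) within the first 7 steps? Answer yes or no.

10000011011
11000111110
11101100011
00111110110
01100011111
11110110001
00011111011
step 7 is 00011111011, still not uniform 0

no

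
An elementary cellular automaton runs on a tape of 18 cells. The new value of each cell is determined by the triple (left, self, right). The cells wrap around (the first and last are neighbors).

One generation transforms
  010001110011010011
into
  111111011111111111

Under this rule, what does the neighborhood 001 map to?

1

At position 4 the neighborhood is 001; the next row has 1 there.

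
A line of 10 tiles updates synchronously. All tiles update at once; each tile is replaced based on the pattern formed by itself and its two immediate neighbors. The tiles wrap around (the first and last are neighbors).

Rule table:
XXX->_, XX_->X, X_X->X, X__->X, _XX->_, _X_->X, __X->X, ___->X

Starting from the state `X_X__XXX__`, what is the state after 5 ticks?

XXXXX__XXX
____XXX___
XXXX__XXXX
___XXX____
XXX__XXXXX

XXX__XXXXX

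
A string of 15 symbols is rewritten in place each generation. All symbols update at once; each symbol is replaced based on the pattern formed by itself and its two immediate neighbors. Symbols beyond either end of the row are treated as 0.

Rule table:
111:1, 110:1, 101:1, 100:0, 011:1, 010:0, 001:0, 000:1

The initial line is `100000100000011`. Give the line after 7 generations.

001110001111011
101110101111111
011111011111111
011111111111111
011111111111111  (fixed point — unchanged through generation 7)

011111111111111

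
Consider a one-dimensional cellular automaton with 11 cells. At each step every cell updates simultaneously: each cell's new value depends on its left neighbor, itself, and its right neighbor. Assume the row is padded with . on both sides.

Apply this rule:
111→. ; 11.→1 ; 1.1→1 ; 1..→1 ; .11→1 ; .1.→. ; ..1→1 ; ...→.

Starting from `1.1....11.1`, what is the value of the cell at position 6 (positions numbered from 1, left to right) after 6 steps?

.1.1..1111.
1.1.111..11
.1.11.11111
1.11111...1
.11...11.1.
1111.1111.1
position 6 holds 1

1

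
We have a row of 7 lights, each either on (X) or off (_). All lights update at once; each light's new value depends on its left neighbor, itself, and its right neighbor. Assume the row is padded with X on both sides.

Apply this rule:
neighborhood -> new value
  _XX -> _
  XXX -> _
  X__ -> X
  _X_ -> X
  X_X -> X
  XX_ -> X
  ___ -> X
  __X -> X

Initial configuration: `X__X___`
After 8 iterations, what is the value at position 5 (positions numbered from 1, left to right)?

iteration 1: XXXXXXX
iteration 2: _______
iteration 3: XXXXXXX  (repeats iteration 1; period 2)
iteration 8: _______
position 5 holds _

_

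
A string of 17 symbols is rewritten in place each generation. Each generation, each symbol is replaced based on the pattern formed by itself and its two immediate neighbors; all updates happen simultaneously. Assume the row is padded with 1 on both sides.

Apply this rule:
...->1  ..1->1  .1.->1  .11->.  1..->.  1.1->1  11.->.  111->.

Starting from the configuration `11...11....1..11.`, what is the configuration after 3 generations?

1...11...111..111

generation 1: ...11...1111.1..1
generation 2: .11...11....11.1.
generation 3: 1...11...111..111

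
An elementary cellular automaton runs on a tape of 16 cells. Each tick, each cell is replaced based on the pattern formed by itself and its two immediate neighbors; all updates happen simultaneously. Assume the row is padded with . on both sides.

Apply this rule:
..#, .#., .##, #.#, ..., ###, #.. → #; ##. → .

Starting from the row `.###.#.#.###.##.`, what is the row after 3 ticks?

#.#######.##.##.

###.#######.##.#
##.#######.##.##
#.#######.##.##.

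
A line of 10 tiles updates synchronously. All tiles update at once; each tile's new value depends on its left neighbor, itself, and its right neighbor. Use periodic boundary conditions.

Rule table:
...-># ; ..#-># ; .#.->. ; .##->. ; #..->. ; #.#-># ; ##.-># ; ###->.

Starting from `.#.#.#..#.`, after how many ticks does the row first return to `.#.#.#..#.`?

10

tick 1: #.#.#..#..
tick 2: .#.#..#..#
tick 3: #.#..#..#.
tick 4: .#..#..#.#
tick 5: #..#..#.#.
tick 6: ..#..#.#.#
tick 7: .#..#.#.#.
tick 8: #..#.#.#..
tick 9: ..#.#.#..#
tick 10: .#.#.#..#.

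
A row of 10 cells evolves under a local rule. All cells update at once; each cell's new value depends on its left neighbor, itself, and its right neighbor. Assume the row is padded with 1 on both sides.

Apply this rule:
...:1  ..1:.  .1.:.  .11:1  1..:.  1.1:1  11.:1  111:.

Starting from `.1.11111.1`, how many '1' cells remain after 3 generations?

3

1.11...111
1111.1.1..
...11.1...
count of 1: 3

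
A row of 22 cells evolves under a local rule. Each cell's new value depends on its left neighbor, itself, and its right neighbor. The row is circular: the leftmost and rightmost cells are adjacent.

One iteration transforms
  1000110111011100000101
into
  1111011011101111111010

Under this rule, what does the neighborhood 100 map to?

At position 1 the neighborhood is 100; the next row has 1 there.

1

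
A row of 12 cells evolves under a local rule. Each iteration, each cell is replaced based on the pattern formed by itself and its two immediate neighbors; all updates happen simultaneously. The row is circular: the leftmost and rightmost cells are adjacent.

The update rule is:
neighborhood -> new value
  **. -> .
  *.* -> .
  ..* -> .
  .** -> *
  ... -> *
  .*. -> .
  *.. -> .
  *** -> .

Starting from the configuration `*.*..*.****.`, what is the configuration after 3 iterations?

.......*.*..

iteration 1: .......*....
iteration 2: ******...***
iteration 3: .......*.*..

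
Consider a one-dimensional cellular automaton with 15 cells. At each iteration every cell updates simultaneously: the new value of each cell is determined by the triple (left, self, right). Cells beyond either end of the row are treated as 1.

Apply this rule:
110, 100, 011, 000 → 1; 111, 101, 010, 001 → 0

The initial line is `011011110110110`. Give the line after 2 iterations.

011010010110110
011001000110110

011001000110110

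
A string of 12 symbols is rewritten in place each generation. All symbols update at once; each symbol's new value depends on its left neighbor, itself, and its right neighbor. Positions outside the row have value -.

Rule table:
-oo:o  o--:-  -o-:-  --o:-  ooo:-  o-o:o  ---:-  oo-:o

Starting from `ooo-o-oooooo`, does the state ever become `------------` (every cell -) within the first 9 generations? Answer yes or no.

yes

generation 1: o-oo-oo----o
generation 2: -oooooo-----
generation 3: -o----o-----
generation 4: ------------
all cells are - at generation 4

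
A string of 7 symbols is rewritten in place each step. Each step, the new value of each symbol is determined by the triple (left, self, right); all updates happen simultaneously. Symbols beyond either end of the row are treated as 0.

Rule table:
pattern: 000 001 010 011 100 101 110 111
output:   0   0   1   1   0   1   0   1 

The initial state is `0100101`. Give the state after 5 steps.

0100100

step 1: 0100111
step 2: 0100110
step 3: 0100100
step 4: 0100100  (fixed point — unchanged through step 5)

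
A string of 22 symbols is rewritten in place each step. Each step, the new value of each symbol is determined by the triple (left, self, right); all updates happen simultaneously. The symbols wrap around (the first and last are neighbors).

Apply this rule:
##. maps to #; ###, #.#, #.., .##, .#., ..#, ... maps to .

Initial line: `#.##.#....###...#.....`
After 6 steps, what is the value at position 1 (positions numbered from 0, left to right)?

.

step 1: ...#........#.........
step 2: ......................
step 3: ......................  (fixed point — unchanged through step 6)
position 1 holds .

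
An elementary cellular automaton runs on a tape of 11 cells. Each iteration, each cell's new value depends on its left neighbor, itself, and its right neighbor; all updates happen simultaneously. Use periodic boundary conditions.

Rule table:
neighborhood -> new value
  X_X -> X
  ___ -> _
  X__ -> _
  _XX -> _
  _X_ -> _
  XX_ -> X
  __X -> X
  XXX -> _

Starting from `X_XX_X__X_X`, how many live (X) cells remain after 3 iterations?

6

iteration 1: XX_XX__X_X_
iteration 2: _XX_X_X_X_X
iteration 3: X_XX_X_X_X_
count of X: 6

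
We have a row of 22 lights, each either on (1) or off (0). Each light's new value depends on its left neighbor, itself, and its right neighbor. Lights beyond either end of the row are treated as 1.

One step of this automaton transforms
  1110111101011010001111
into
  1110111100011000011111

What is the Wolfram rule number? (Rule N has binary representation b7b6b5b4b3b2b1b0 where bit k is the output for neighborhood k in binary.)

202

position 0: 111 → 1  (bit 7 = 1)
position 2: 110 → 1  (bit 6 = 1)
position 3: 101 → 0  (bit 5 = 0)
position 15: 100 → 0  (bit 4 = 0)
position 4: 011 → 1  (bit 3 = 1)
position 9: 010 → 0  (bit 2 = 0)
position 17: 001 → 1  (bit 1 = 1)
position 16: 000 → 0  (bit 0 = 0)
bits b7..b0 = 11001010 = 202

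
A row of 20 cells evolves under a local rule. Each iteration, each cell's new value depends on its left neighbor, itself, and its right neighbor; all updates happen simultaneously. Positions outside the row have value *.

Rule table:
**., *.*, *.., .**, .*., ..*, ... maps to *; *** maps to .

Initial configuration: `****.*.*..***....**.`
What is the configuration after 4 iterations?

...********.********
****......***.......
...********.********  (repeats iteration 1; period 2)
iteration 4: ****......***.......

****......***.......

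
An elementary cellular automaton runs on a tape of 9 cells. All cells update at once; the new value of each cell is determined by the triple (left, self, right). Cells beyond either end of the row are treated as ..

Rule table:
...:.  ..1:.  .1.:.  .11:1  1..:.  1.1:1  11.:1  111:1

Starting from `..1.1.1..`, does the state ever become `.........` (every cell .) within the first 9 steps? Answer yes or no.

yes

step 1: ...1.1...
step 2: ....1....
step 3: .........
all cells are . at step 3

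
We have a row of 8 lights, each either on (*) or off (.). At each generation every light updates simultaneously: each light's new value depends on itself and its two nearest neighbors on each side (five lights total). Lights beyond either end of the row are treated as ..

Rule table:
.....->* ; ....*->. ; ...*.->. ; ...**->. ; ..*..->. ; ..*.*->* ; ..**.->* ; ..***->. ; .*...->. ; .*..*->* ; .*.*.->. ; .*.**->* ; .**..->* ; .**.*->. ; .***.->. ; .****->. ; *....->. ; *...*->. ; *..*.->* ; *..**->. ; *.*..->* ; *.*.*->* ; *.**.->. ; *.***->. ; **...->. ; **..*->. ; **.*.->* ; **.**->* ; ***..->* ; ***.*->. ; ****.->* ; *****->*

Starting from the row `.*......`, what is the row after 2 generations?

....****
**....**

**....**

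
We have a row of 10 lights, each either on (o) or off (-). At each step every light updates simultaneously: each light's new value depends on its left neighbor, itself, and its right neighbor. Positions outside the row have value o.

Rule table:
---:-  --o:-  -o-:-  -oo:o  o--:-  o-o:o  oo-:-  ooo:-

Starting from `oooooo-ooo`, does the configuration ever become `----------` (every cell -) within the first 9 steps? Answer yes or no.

------oo--
------o---
----------
all cells are - at step 3

yes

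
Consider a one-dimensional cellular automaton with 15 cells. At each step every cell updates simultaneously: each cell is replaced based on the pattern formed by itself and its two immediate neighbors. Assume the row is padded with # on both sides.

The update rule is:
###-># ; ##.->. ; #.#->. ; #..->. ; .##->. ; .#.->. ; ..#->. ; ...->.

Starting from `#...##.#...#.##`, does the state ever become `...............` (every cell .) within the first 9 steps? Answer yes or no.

yes

step 1: ..............#
step 2: ...............
all cells are . at step 2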